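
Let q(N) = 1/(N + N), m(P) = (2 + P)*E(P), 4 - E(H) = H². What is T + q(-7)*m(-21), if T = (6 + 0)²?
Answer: -7799/14 ≈ -557.07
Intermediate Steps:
E(H) = 4 - H²
T = 36 (T = 6² = 36)
m(P) = (2 + P)*(4 - P²)
q(N) = 1/(2*N)
T + q(-7)*m(-21) = 36 + ((½)/(-7))*(-(-4 + (-21)²)*(2 - 21)) = 36 + ((½)*(-⅐))*(-1*(-4 + 441)*(-19)) = 36 - (-1)*437*(-19)/14 = 36 - 1/14*8303 = 36 - 8303/14 = -7799/14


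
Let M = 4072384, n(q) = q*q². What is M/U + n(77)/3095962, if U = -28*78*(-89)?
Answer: 1587085646477/75222588714 ≈ 21.099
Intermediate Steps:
U = 194376 (U = -2184*(-89) = 194376)
n(q) = q³
M/U + n(77)/3095962 = 4072384/194376 + 77³/3095962 = 4072384*(1/194376) + 456533*(1/3095962) = 509048/24297 + 456533/3095962 = 1587085646477/75222588714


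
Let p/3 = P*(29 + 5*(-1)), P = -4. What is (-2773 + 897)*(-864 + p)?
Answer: 2161152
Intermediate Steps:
p = -288 (p = 3*(-4*(29 + 5*(-1))) = 3*(-4*(29 - 5)) = 3*(-4*24) = 3*(-96) = -288)
(-2773 + 897)*(-864 + p) = (-2773 + 897)*(-864 - 288) = -1876*(-1152) = 2161152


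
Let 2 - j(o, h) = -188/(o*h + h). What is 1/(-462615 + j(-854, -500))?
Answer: -106625/49326111078 ≈ -2.1616e-6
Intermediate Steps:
j(o, h) = 2 + 188/(h + h*o) (j(o, h) = 2 - (-188)/(o*h + h) = 2 - (-188)/(h*o + h) = 2 - (-188)/(h + h*o) = 2 + 188/(h + h*o))
1/(-462615 + j(-854, -500)) = 1/(-462615 + 2*(94 - 500 - 500*(-854))/(-500*(1 - 854))) = 1/(-462615 + 2*(-1/500)*(94 - 500 + 427000)/(-853)) = 1/(-462615 + 2*(-1/500)*(-1/853)*426594) = 1/(-462615 + 213297/106625) = 1/(-49326111078/106625) = -106625/49326111078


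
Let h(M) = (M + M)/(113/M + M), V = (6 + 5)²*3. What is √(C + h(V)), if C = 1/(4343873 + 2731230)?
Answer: 2*√108736250137869297550901/466539366923 ≈ 1.4136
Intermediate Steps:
C = 1/7075103 ≈ 1.4134e-7
V = 363 (V = 11²*3 = 121*3 = 363)
h(M) = 2*M/(M + 113/M) (h(M) = (2*M)/(M + 113/M) = 2*M/(M + 113/M))
√(C + h(V)) = √(1/7075103 + 2*363²/(113 + 363²)) = √(1/7075103 + 2*131769/(113 + 131769)) = √(1/7075103 + 2*131769/131882) = √(1/7075103 + 2*131769*(1/131882)) = √(1/7075103 + 131769/65941) = √(932279313148/466539366923) = 2*√108736250137869297550901/466539366923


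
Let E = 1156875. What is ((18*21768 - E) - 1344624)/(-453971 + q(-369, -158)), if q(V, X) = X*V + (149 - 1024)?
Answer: 2109675/396544 ≈ 5.3202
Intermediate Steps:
q(V, X) = -875 + V*X (q(V, X) = V*X - 875 = -875 + V*X)
((18*21768 - E) - 1344624)/(-453971 + q(-369, -158)) = ((18*21768 - 1*1156875) - 1344624)/(-453971 + (-875 - 369*(-158))) = ((391824 - 1156875) - 1344624)/(-453971 + (-875 + 58302)) = (-765051 - 1344624)/(-453971 + 57427) = -2109675/(-396544) = -2109675*(-1/396544) = 2109675/396544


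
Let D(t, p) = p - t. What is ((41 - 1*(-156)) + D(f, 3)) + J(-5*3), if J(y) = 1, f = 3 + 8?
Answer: 190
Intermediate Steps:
f = 11
((41 - 1*(-156)) + D(f, 3)) + J(-5*3) = ((41 - 1*(-156)) + (3 - 1*11)) + 1 = ((41 + 156) + (3 - 11)) + 1 = (197 - 8) + 1 = 189 + 1 = 190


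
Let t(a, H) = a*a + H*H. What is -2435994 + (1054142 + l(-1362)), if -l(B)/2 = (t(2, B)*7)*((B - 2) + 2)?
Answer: 35370673412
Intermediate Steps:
t(a, H) = H² + a² (t(a, H) = a² + H² = H² + a²)
l(B) = -2*B*(28 + 7*B²) (l(B) = -2*(B² + 2²)*7*((B - 2) + 2) = -2*(B² + 4)*7*((-2 + B) + 2) = -2*(4 + B²)*7*B = -2*(28 + 7*B²)*B = -2*B*(28 + 7*B²))
-2435994 + (1054142 + l(-1362)) = -2435994 + (1054142 - 14*(-1362)*(4 + (-1362)²)) = -2435994 + (1054142 - 14*(-1362)*(4 + 1855044)) = -2435994 + (1054142 - 14*(-1362)*1855048) = -2435994 + (1054142 + 35372055264) = -2435994 + 35373109406 = 35370673412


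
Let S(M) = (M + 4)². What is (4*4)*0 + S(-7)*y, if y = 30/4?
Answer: 135/2 ≈ 67.500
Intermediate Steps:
y = 15/2 (y = 30*(¼) = 15/2 ≈ 7.5000)
S(M) = (4 + M)²
(4*4)*0 + S(-7)*y = (4*4)*0 + (4 - 7)²*(15/2) = 16*0 + (-3)²*(15/2) = 0 + 9*(15/2) = 0 + 135/2 = 135/2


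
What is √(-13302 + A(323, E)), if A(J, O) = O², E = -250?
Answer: √49198 ≈ 221.81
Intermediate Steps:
√(-13302 + A(323, E)) = √(-13302 + (-250)²) = √(-13302 + 62500) = √49198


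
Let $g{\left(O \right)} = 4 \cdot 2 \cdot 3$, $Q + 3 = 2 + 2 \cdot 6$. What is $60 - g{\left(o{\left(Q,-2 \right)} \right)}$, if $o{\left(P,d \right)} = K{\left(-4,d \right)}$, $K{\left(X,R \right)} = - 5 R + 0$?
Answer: $36$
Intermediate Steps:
$K{\left(X,R \right)} = - 5 R$
$Q = 11$ ($Q = -3 + \left(2 + 2 \cdot 6\right) = -3 + \left(2 + 12\right) = -3 + 14 = 11$)
$o{\left(P,d \right)} = - 5 d$
$g{\left(O \right)} = 24$ ($g{\left(O \right)} = 8 \cdot 3 = 24$)
$60 - g{\left(o{\left(Q,-2 \right)} \right)} = 60 - 24 = 36$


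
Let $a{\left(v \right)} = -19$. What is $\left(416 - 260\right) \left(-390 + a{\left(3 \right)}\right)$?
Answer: $-63804$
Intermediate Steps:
$\left(416 - 260\right) \left(-390 + a{\left(3 \right)}\right) = \left(416 - 260\right) \left(-390 - 19\right) = \left(416 - 260\right) \left(-409\right) = 156 \left(-409\right) = -63804$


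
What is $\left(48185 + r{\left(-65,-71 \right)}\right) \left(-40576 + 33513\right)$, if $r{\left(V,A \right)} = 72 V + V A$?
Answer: $-339871560$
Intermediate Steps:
$r{\left(V,A \right)} = 72 V + A V$
$\left(48185 + r{\left(-65,-71 \right)}\right) \left(-40576 + 33513\right) = \left(48185 - 65 \left(72 - 71\right)\right) \left(-40576 + 33513\right) = \left(48185 - 65\right) \left(-7063\right) = 48120 \left(-7063\right) = -339871560$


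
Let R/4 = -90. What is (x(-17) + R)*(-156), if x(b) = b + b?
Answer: 61464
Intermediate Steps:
R = -360 (R = 4*(-90) = -360)
x(b) = 2*b
(x(-17) + R)*(-156) = (2*(-17) - 360)*(-156) = (-34 - 360)*(-156) = -394*(-156) = 61464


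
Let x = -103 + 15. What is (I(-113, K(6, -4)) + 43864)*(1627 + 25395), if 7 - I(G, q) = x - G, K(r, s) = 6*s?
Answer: 1184806612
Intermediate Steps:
x = -88
I(G, q) = 95 + G (I(G, q) = 7 - (-88 - G) = 7 + (88 + G) = 95 + G)
(I(-113, K(6, -4)) + 43864)*(1627 + 25395) = ((95 - 113) + 43864)*(1627 + 25395) = (-18 + 43864)*27022 = 43846*27022 = 1184806612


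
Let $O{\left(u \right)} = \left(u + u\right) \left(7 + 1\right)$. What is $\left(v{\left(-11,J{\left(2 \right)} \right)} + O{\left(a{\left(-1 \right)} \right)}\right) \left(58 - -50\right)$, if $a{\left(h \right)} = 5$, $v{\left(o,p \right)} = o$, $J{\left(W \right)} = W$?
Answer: $7452$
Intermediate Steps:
$O{\left(u \right)} = 16 u$ ($O{\left(u \right)} = 2 u 8 = 16 u$)
$\left(v{\left(-11,J{\left(2 \right)} \right)} + O{\left(a{\left(-1 \right)} \right)}\right) \left(58 - -50\right) = \left(-11 + 16 \cdot 5\right) \left(58 - -50\right) = \left(-11 + 80\right) \left(58 + 50\right) = 69 \cdot 108 = 7452$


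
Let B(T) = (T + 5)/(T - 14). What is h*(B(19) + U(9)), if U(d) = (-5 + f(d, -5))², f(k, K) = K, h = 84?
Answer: 44016/5 ≈ 8803.2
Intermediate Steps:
B(T) = (5 + T)/(-14 + T)
U(d) = 100 (U(d) = (-5 - 5)² = (-10)² = 100)
h*(B(19) + U(9)) = 84*((5 + 19)/(-14 + 19) + 100) = 84*(24/5 + 100) = 84*(524/5) = 44016/5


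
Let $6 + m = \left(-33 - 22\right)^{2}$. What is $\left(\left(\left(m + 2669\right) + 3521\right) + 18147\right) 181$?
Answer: $4951436$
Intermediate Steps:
$m = 3019$ ($m = -6 + \left(-33 - 22\right)^{2} = -6 + \left(-55\right)^{2} = -6 + 3025 = 3019$)
$\left(\left(\left(m + 2669\right) + 3521\right) + 18147\right) 181 = \left(\left(\left(3019 + 2669\right) + 3521\right) + 18147\right) 181 = \left(\left(5688 + 3521\right) + 18147\right) 181 = \left(9209 + 18147\right) 181 = 27356 \cdot 181 = 4951436$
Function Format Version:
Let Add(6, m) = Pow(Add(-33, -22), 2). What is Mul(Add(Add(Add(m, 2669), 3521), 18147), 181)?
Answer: 4951436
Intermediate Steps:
m = 3019 (m = Add(-6, Pow(Add(-33, -22), 2)) = Add(-6, Pow(-55, 2)) = Add(-6, 3025) = 3019)
Mul(Add(Add(Add(m, 2669), 3521), 18147), 181) = Mul(Add(Add(Add(3019, 2669), 3521), 18147), 181) = Mul(Add(Add(5688, 3521), 18147), 181) = Mul(Add(9209, 18147), 181) = Mul(27356, 181) = 4951436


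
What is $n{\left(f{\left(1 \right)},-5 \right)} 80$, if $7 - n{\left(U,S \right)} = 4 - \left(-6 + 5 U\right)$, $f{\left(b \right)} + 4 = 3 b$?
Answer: $-640$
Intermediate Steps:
$f{\left(b \right)} = -4 + 3 b$
$n{\left(U,S \right)} = -3 + 5 U$ ($n{\left(U,S \right)} = 7 - \left(4 - \left(-6 + 5 U\right)\right) = 7 - \left(10 - 5 U\right) = 7 + \left(-10 + 5 U\right) = -3 + 5 U$)
$n{\left(f{\left(1 \right)},-5 \right)} 80 = \left(-3 + 5 \left(-4 + 3 \cdot 1\right)\right) 80 = \left(-3 + 5 \left(-4 + 3\right)\right) 80 = \left(-3 + 5 \left(-1\right)\right) 80 = \left(-3 - 5\right) 80 = \left(-8\right) 80 = -640$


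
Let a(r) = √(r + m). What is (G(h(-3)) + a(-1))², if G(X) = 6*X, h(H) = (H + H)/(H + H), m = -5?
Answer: (6 + I*√6)² ≈ 30.0 + 29.394*I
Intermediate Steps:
h(H) = 1 (h(H) = (2*H)/((2*H)) = (2*H)*(1/(2*H)) = 1)
a(r) = √(-5 + r) (a(r) = √(r - 5) = √(-5 + r))
(G(h(-3)) + a(-1))² = (6*1 + √(-5 - 1))² = (6 + √(-6))² = (6 + I*√6)²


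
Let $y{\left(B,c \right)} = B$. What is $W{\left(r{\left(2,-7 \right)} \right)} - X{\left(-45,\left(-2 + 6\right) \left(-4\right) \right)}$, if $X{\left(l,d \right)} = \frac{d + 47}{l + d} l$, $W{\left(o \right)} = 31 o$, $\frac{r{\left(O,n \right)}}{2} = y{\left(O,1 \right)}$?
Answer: $\frac{6169}{61} \approx 101.13$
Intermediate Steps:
$r{\left(O,n \right)} = 2 O$
$X{\left(l,d \right)} = \frac{l \left(47 + d\right)}{d + l}$ ($X{\left(l,d \right)} = \frac{47 + d}{d + l} l = \frac{l \left(47 + d\right)}{d + l}$)
$W{\left(r{\left(2,-7 \right)} \right)} - X{\left(-45,\left(-2 + 6\right) \left(-4\right) \right)} = 31 \cdot 2 \cdot 2 - - \frac{45 \left(47 + \left(-2 + 6\right) \left(-4\right)\right)}{\left(-2 + 6\right) \left(-4\right) - 45} = 31 \cdot 4 - - \frac{45 \left(47 + 4 \left(-4\right)\right)}{4 \left(-4\right) - 45} = 124 - - \frac{45 \left(47 - 16\right)}{-16 - 45} = 124 - \left(-45\right) \frac{1}{-61} \cdot 31 = 124 - \left(-45\right) \left(- \frac{1}{61}\right) 31 = 124 - \frac{1395}{61} = \frac{6169}{61}$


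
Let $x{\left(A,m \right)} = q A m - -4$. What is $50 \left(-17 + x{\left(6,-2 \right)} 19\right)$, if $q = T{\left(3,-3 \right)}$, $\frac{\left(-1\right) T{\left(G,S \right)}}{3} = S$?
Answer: $-99650$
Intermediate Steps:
$T{\left(G,S \right)} = - 3 S$
$q = 9$ ($q = \left(-3\right) \left(-3\right) = 9$)
$x{\left(A,m \right)} = 4 + 9 A m$ ($x{\left(A,m \right)} = 9 A m - -4 = 9 A m + 4 = 4 + 9 A m$)
$50 \left(-17 + x{\left(6,-2 \right)} 19\right) = 50 \left(-17 + \left(4 + 9 \cdot 6 \left(-2\right)\right) 19\right) = 50 \left(-17 + \left(4 - 108\right) 19\right) = 50 \left(-17 - 1976\right) = 50 \left(-1993\right) = -99650$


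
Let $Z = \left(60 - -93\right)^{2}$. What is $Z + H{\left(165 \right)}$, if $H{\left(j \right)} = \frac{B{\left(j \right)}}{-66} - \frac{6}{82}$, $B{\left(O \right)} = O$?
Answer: $\frac{1919327}{82} \approx 23406.0$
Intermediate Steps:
$Z = 23409$ ($Z = \left(60 + 93\right)^{2} = 153^{2} = 23409$)
$H{\left(j \right)} = - \frac{3}{41} - \frac{j}{66}$ ($H{\left(j \right)} = \frac{j}{-66} - \frac{6}{82} = j \left(- \frac{1}{66}\right) - \frac{3}{41} = - \frac{j}{66} - \frac{3}{41} = - \frac{3}{41} - \frac{j}{66}$)
$Z + H{\left(165 \right)} = 23409 - \frac{211}{82} = \frac{1919327}{82}$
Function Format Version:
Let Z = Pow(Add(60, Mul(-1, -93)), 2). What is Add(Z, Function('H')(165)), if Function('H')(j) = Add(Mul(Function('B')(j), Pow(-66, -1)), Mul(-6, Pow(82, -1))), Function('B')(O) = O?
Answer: Rational(1919327, 82) ≈ 23406.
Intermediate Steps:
Z = 23409 (Z = Pow(Add(60, 93), 2) = Pow(153, 2) = 23409)
Function('H')(j) = Add(Rational(-3, 41), Mul(Rational(-1, 66), j)) (Function('H')(j) = Add(Mul(j, Pow(-66, -1)), Mul(-6, Pow(82, -1))) = Add(Mul(j, Rational(-1, 66)), Mul(-6, Rational(1, 82))) = Add(Mul(Rational(-1, 66), j), Rational(-3, 41)) = Add(Rational(-3, 41), Mul(Rational(-1, 66), j)))
Add(Z, Function('H')(165)) = Add(23409, Add(Rational(-3, 41), Mul(Rational(-1, 66), 165))) = Add(23409, Add(Rational(-3, 41), Rational(-5, 2))) = Add(23409, Rational(-211, 82)) = Rational(1919327, 82)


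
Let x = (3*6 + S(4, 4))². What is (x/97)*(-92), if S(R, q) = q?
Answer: -44528/97 ≈ -459.05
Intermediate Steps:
x = 484 (x = (3*6 + 4)² = (18 + 4)² = 22² = 484)
(x/97)*(-92) = (484/97)*(-92) = -44528/97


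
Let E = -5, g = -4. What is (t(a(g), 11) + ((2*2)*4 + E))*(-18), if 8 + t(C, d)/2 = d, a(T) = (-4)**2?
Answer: -306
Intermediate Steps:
a(T) = 16
t(C, d) = -16 + 2*d
(t(a(g), 11) + ((2*2)*4 + E))*(-18) = ((-16 + 2*11) + ((2*2)*4 - 5))*(-18) = ((-16 + 22) + (4*4 - 5))*(-18) = (6 + (16 - 5))*(-18) = (6 + 11)*(-18) = 17*(-18) = -306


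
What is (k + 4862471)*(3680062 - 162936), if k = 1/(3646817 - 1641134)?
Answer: 34301036586118057444/2005683 ≈ 1.7102e+13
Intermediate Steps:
k = 1/2005683 ≈ 4.9858e-7
(k + 4862471)*(3680062 - 162936) = (1/2005683 + 4862471)*(3680062 - 162936) = (9752575422694/2005683)*3517126 = 34301036586118057444/2005683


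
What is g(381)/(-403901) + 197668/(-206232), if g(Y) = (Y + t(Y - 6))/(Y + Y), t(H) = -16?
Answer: -1267434626252/1322344812633 ≈ -0.95848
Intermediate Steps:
g(Y) = (-16 + Y)/(2*Y) (g(Y) = (Y - 16)/(Y + Y) = (-16 + Y)/((2*Y)) = (-16 + Y)*(1/(2*Y)) = (-16 + Y)/(2*Y))
g(381)/(-403901) + 197668/(-206232) = ((1/2)*(-16 + 381)/381)/(-403901) + 197668/(-206232) = ((1/2)*(1/381)*365)*(-1/403901) + 197668*(-1/206232) = (365/762)*(-1/403901) - 49417/51558 = -365/307772562 - 49417/51558 = -1267434626252/1322344812633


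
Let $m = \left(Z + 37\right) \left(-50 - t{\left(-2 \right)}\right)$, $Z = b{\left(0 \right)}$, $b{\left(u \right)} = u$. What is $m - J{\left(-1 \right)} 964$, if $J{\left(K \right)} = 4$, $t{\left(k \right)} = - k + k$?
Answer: $-5706$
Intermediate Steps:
$t{\left(k \right)} = 0$
$Z = 0$
$m = -1850$ ($m = \left(0 + 37\right) \left(-50 - 0\right) = 37 \left(-50 + 0\right) = 37 \left(-50\right) = -1850$)
$m - J{\left(-1 \right)} 964 = -1850 - 4 \cdot 964 = -1850 - 3856 = -5706$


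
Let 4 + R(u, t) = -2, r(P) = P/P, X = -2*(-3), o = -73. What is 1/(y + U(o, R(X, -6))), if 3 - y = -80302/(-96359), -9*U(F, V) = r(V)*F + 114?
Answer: -867231/2071744 ≈ -0.41860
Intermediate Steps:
X = 6
r(P) = 1
R(u, t) = -6 (R(u, t) = -4 - 2 = -6)
U(F, V) = -38/3 - F/9 (U(F, V) = -(1*F + 114)/9 = -(F + 114)/9 = -(114 + F)/9 = -38/3 - F/9)
y = 208775/96359 (y = 3 - (-80302)/(-96359) = 3 - (-80302)*(-1)/96359 = 3 - 1*80302/96359 = 3 - 80302/96359 = 208775/96359 ≈ 2.1666)
1/(y + U(o, R(X, -6))) = 1/(208775/96359 + (-38/3 - ⅑*(-73))) = 1/(208775/96359 + (-38/3 + 73/9)) = 1/(208775/96359 - 41/9) = 1/(-2071744/867231) = -867231/2071744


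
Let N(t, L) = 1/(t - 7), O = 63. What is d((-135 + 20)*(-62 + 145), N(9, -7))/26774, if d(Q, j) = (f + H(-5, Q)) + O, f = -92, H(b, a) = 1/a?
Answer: -138403/127778915 ≈ -0.0010831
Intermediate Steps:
N(t, L) = 1/(-7 + t)
d(Q, j) = -29 + 1/Q (d(Q, j) = (-92 + 1/Q) + 63 = -29 + 1/Q)
d((-135 + 20)*(-62 + 145), N(9, -7))/26774 = (-29 + 1/((-135 + 20)*(-62 + 145)))/26774 = (-29 + 1/(-115*83))*(1/26774) = (-29 + 1/(-9545))*(1/26774) = (-29 - 1/9545)*(1/26774) = -276806/9545*1/26774 = -138403/127778915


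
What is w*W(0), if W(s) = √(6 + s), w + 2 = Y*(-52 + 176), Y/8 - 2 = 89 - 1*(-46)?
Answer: 135902*√6 ≈ 3.3289e+5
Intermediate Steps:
Y = 1096 (Y = 16 + 8*(89 - 1*(-46)) = 16 + 8*(89 + 46) = 16 + 8*135 = 16 + 1080 = 1096)
w = 135902 (w = -2 + 1096*(-52 + 176) = -2 + 1096*124 = -2 + 135904 = 135902)
w*W(0) = 135902*√(6 + 0) = 135902*√6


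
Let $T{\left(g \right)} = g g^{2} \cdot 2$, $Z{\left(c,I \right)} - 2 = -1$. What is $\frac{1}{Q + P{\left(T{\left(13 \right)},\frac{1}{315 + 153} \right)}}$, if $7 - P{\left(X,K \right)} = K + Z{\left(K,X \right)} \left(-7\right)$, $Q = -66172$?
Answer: $- \frac{468}{30961945} \approx -1.5115 \cdot 10^{-5}$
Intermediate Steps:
$Z{\left(c,I \right)} = 1$ ($Z{\left(c,I \right)} = 2 - 1 = 1$)
$T{\left(g \right)} = 2 g^{3}$ ($T{\left(g \right)} = g^{3} \cdot 2 = 2 g^{3}$)
$P{\left(X,K \right)} = 14 - K$ ($P{\left(X,K \right)} = 7 - \left(K + 1 \left(-7\right)\right) = 7 - \left(K - 7\right) = 7 - \left(-7 + K\right) = 14 - K$)
$\frac{1}{Q + P{\left(T{\left(13 \right)},\frac{1}{315 + 153} \right)}} = \frac{1}{-66172 + \left(14 - \frac{1}{315 + 153}\right)} = \frac{1}{-66172 + \left(14 - \frac{1}{468}\right)} = \frac{1}{-66172 + \frac{6551}{468}} = \frac{1}{- \frac{30961945}{468}} = - \frac{468}{30961945}$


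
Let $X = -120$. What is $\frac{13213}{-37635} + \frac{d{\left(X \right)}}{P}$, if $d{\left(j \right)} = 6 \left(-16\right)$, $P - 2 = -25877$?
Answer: $- \frac{2505729}{7213375} \approx -0.34737$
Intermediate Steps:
$P = -25875$ ($P = 2 - 25877 = -25875$)
$d{\left(j \right)} = -96$
$\frac{13213}{-37635} + \frac{d{\left(X \right)}}{P} = \frac{13213}{-37635} - \frac{96}{-25875} = 13213 \left(- \frac{1}{37635}\right) - - \frac{32}{8625} = - \frac{13213}{37635} + \frac{32}{8625} = - \frac{2505729}{7213375}$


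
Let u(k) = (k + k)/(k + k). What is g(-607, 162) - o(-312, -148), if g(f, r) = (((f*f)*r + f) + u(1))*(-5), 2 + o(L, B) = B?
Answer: -298440510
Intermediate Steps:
u(k) = 1 (u(k) = (2*k)/((2*k)) = (2*k)*(1/(2*k)) = 1)
o(L, B) = -2 + B
g(f, r) = -5 - 5*f - 5*r*f² (g(f, r) = (((f*f)*r + f) + 1)*(-5) = ((f²*r + f) + 1)*(-5) = ((r*f² + f) + 1)*(-5) = ((f + r*f²) + 1)*(-5) = (1 + f + r*f²)*(-5) = -5 - 5*f - 5*r*f²)
g(-607, 162) - o(-312, -148) = (-5 - 5*(-607) - 5*162*(-607)²) - (-2 - 148) = (-5 + 3035 - 5*162*368449) - 1*(-150) = (-5 + 3035 - 298443690) + 150 = -298440660 + 150 = -298440510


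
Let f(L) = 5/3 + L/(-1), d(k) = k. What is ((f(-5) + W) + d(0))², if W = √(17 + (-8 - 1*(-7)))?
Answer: 1024/9 ≈ 113.78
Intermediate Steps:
f(L) = 5/3 - L (f(L) = 5*(⅓) + L*(-1) = 5/3 - L)
W = 4 (W = √(17 + (-8 + 7)) = √(17 - 1) = √16 = 4)
((f(-5) + W) + d(0))² = (((5/3 - 1*(-5)) + 4) + 0)² = (((5/3 + 5) + 4) + 0)² = ((20/3 + 4) + 0)² = (32/3 + 0)² = (32/3)² = 1024/9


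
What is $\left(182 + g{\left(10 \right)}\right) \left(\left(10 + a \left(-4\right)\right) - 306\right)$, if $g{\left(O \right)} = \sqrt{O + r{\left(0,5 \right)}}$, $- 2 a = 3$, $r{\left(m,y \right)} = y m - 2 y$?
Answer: $-52780$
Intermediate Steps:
$r{\left(m,y \right)} = - 2 y + m y$ ($r{\left(m,y \right)} = m y - 2 y = - 2 y + m y$)
$a = - \frac{3}{2}$ ($a = \left(- \frac{1}{2}\right) 3 = - \frac{3}{2} \approx -1.5$)
$g{\left(O \right)} = \sqrt{-10 + O}$ ($g{\left(O \right)} = \sqrt{O + 5 \left(-2 + 0\right)} = \sqrt{O + 5 \left(-2\right)} = \sqrt{O - 10} = \sqrt{-10 + O}$)
$\left(182 + g{\left(10 \right)}\right) \left(\left(10 + a \left(-4\right)\right) - 306\right) = \left(182 + \sqrt{-10 + 10}\right) \left(\left(10 - -6\right) - 306\right) = \left(182 + \sqrt{0}\right) \left(\left(10 + 6\right) - 306\right) = \left(182 + 0\right) \left(16 - 306\right) = 182 \left(-290\right) = -52780$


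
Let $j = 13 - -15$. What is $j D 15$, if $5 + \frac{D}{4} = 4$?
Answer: $-1680$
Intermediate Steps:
$D = -4$ ($D = -20 + 4 \cdot 4 = -20 + 16 = -4$)
$j = 28$ ($j = 13 + 15 = 28$)
$j D 15 = 28 \left(-4\right) 15 = \left(-112\right) 15 = -1680$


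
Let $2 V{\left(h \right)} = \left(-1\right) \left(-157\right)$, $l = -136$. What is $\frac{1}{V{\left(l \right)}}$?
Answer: $\frac{2}{157} \approx 0.012739$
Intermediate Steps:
$V{\left(h \right)} = \frac{157}{2}$ ($V{\left(h \right)} = \frac{\left(-1\right) \left(-157\right)}{2} = \frac{1}{2} \cdot 157 = \frac{157}{2}$)
$\frac{1}{V{\left(l \right)}} = \frac{1}{\frac{157}{2}} = \frac{2}{157}$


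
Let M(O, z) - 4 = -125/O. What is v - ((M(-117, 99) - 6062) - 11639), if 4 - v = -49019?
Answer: 7806115/117 ≈ 66719.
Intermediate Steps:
M(O, z) = 4 - 125/O
v = 49023 (v = 4 - 1*(-49019) = 4 + 49019 = 49023)
v - ((M(-117, 99) - 6062) - 11639) = 49023 - (((4 - 125/(-117)) - 6062) - 11639) = 49023 - (((4 - 125*(-1/117)) - 6062) - 11639) = 49023 - (((4 + 125/117) - 6062) - 11639) = 49023 - ((593/117 - 6062) - 11639) = 49023 - (-708661/117 - 11639) = 49023 - 1*(-2070424/117) = 49023 + 2070424/117 = 7806115/117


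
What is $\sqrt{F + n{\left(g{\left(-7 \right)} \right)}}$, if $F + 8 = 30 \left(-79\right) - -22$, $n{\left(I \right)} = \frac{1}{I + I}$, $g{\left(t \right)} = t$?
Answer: $\frac{3 i \sqrt{51310}}{14} \approx 48.539 i$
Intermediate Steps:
$n{\left(I \right)} = \frac{1}{2 I}$
$F = -2356$ ($F = -8 + \left(30 \left(-79\right) - -22\right) = -8 + \left(-2370 + 22\right) = -8 - 2348 = -2356$)
$\sqrt{F + n{\left(g{\left(-7 \right)} \right)}} = \sqrt{-2356 + \frac{1}{2 \left(-7\right)}} = \sqrt{-2356 + \frac{1}{2} \left(- \frac{1}{7}\right)} = \sqrt{-2356 - \frac{1}{14}} = \sqrt{- \frac{32985}{14}} = \frac{3 i \sqrt{51310}}{14}$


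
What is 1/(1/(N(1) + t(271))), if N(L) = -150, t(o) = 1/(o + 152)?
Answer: -63449/423 ≈ -150.00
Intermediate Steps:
t(o) = 1/(152 + o)
1/(1/(N(1) + t(271))) = 1/(1/(-150 + 1/(152 + 271))) = 1/(1/(-150 + 1/423)) = 1/(1/(-63449/423)) = 1/(-423/63449) = -63449/423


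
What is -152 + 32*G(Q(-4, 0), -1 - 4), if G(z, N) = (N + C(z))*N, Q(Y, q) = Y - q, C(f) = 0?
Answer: 648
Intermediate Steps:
G(z, N) = N**2 (G(z, N) = (N + 0)*N = N*N = N**2)
-152 + 32*G(Q(-4, 0), -1 - 4) = -152 + 32*(-1 - 4)**2 = -152 + 32*(-5)**2 = -152 + 32*25 = -152 + 800 = 648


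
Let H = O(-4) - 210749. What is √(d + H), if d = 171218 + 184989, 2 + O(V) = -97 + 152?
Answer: √145511 ≈ 381.46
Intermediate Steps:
O(V) = 53 (O(V) = -2 + (-97 + 152) = -2 + 55 = 53)
d = 356207
H = -210696 (H = 53 - 210749 = -210696)
√(d + H) = √(356207 - 210696) = √145511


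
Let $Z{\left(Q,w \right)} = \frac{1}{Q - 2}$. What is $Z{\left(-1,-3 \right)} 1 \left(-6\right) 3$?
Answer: $6$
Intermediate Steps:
$Z{\left(Q,w \right)} = \frac{1}{-2 + Q}$
$Z{\left(-1,-3 \right)} 1 \left(-6\right) 3 = \frac{1}{-2 - 1} \cdot 1 \left(-6\right) 3 = \frac{1}{-3} \cdot 1 \left(-6\right) 3 = \left(- \frac{1}{3}\right) 1 \left(-6\right) 3 = \left(- \frac{1}{3}\right) \left(-6\right) 3 = 2 \cdot 3 = 6$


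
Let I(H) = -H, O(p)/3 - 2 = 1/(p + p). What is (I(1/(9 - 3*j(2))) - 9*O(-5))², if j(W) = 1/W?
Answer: 2380849/900 ≈ 2645.4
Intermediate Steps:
O(p) = 6 + 3/(2*p) (O(p) = 6 + 3/(p + p) = 6 + 3/((2*p)) = 6 + 3*(1/(2*p)) = 6 + 3/(2*p))
(I(1/(9 - 3*j(2))) - 9*O(-5))² = (-1/(9 - 3/2) - 9*(6 + (3/2)/(-5)))² = (-1/(9 - 3*½) - 9*(6 + (3/2)*(-⅕)))² = (-1/(9 - 3/2) - 9*(6 - 3/10))² = (-1/15/2 - 9*57/10)² = (-1*2/15 - 513/10)² = (-2/15 - 513/10)² = (-1543/30)² = 2380849/900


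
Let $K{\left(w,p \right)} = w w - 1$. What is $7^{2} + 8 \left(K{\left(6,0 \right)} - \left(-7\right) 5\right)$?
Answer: $609$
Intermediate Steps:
$K{\left(w,p \right)} = -1 + w^{2}$ ($K{\left(w,p \right)} = w^{2} - 1 = -1 + w^{2}$)
$7^{2} + 8 \left(K{\left(6,0 \right)} - \left(-7\right) 5\right) = 7^{2} + 8 \left(\left(-1 + 6^{2}\right) - \left(-7\right) 5\right) = 49 + 8 \left(\left(-1 + 36\right) - -35\right) = 49 + 8 \left(35 + 35\right) = 49 + 8 \cdot 70 = 49 + 560 = 609$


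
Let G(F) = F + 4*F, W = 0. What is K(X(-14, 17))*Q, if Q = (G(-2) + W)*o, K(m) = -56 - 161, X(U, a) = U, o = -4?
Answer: -8680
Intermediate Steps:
G(F) = 5*F
K(m) = -217
Q = 40 (Q = (5*(-2) + 0)*(-4) = (-10 + 0)*(-4) = -10*(-4) = 40)
K(X(-14, 17))*Q = -217*40 = -8680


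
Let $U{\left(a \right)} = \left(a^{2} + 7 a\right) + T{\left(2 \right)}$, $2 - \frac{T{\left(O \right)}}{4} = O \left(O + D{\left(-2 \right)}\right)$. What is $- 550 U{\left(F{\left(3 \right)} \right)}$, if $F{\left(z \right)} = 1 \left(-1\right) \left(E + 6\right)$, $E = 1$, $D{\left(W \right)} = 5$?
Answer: $26400$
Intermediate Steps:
$F{\left(z \right)} = -7$ ($F{\left(z \right)} = 1 \left(-1\right) \left(1 + 6\right) = \left(-1\right) 7 = -7$)
$T{\left(O \right)} = 8 - 4 O \left(5 + O\right)$ ($T{\left(O \right)} = 8 - 4 O \left(O + 5\right) = 8 - 4 O \left(5 + O\right)$)
$U{\left(a \right)} = -48 + a^{2} + 7 a$ ($U{\left(a \right)} = \left(a^{2} + 7 a\right) - \left(32 + 16\right) = \left(a^{2} + 7 a\right) - 48 = -48 + a^{2} + 7 a$)
$- 550 U{\left(F{\left(3 \right)} \right)} = - 550 \left(-48 + \left(-7\right)^{2} + 7 \left(-7\right)\right) = - 550 \left(-48 + 49 - 49\right) = \left(-550\right) \left(-48\right) = 26400$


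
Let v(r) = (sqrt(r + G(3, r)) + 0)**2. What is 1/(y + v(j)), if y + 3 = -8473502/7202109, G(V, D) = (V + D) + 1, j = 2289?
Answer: 7202109/32969983609 ≈ 0.00021844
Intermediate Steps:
G(V, D) = 1 + D + V (G(V, D) = (D + V) + 1 = 1 + D + V)
y = -30079829/7202109 (y = -3 - 8473502/7202109 = -30079829/7202109 ≈ -4.1765)
v(r) = 4 + 2*r (v(r) = (sqrt(r + (1 + r + 3)) + 0)**2 = (sqrt(r + (4 + r)) + 0)**2 = (sqrt(4 + 2*r) + 0)**2 = (sqrt(4 + 2*r))**2 = 4 + 2*r)
1/(y + v(j)) = 1/(-30079829/7202109 + (4 + 2*2289)) = 1/(-30079829/7202109 + (4 + 4578)) = 1/(-30079829/7202109 + 4582) = 1/(32969983609/7202109) = 7202109/32969983609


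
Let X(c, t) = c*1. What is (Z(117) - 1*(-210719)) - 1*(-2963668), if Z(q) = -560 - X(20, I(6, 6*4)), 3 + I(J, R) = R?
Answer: 3173807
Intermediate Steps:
I(J, R) = -3 + R
X(c, t) = c
Z(q) = -580 (Z(q) = -560 - 1*20 = -560 - 20 = -580)
(Z(117) - 1*(-210719)) - 1*(-2963668) = (-580 - 1*(-210719)) - 1*(-2963668) = (-580 + 210719) + 2963668 = 210139 + 2963668 = 3173807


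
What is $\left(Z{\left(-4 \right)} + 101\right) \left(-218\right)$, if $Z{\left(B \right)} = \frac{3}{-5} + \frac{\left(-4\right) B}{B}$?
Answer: $- \frac{105076}{5} \approx -21015.0$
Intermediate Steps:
$Z{\left(B \right)} = - \frac{23}{5}$ ($Z{\left(B \right)} = 3 \left(- \frac{1}{5}\right) - 4 = - \frac{3}{5} - 4 = - \frac{23}{5}$)
$\left(Z{\left(-4 \right)} + 101\right) \left(-218\right) = \left(- \frac{23}{5} + 101\right) \left(-218\right) = \frac{482}{5} \left(-218\right) = - \frac{105076}{5}$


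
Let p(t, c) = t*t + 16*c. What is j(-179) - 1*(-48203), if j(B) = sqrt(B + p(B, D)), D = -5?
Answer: 48203 + sqrt(31782) ≈ 48381.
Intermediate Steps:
p(t, c) = t**2 + 16*c
j(B) = sqrt(-80 + B + B**2) (j(B) = sqrt(B + (B**2 + 16*(-5))) = sqrt(B + (B**2 - 80)) = sqrt(B + (-80 + B**2)) = sqrt(-80 + B + B**2))
j(-179) - 1*(-48203) = sqrt(-80 - 179 + (-179)**2) - 1*(-48203) = sqrt(-80 - 179 + 32041) + 48203 = sqrt(31782) + 48203 = 48203 + sqrt(31782)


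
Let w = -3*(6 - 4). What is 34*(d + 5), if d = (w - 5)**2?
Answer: 4284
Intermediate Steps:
w = -6 (w = -3*2 = -6)
d = 121 (d = (-6 - 5)**2 = (-11)**2 = 121)
34*(d + 5) = 34*(121 + 5) = 34*126 = 4284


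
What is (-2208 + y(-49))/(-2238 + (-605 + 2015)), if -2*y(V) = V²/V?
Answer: 4367/1656 ≈ 2.6371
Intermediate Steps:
y(V) = -V/2 (y(V) = -V²/(2*V) = -V/2)
(-2208 + y(-49))/(-2238 + (-605 + 2015)) = (-2208 - ½*(-49))/(-2238 + (-605 + 2015)) = (-2208 + 49/2)/(-2238 + 1410) = -4367/2/(-828) = -4367/2*(-1/828) = 4367/1656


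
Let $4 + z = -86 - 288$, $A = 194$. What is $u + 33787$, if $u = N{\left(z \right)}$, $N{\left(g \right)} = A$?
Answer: $33981$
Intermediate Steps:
$z = -378$ ($z = -4 - 374 = -378$)
$N{\left(g \right)} = 194$
$u = 194$
$u + 33787 = 194 + 33787 = 33981$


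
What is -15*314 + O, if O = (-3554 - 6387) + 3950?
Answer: -10701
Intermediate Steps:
O = -5991 (O = -9941 + 3950 = -5991)
-15*314 + O = -15*314 - 5991 = -4710 - 5991 = -10701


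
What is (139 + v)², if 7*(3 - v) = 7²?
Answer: 18225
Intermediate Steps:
v = -4 (v = 3 - ⅐*7² = 3 - ⅐*49 = 3 - 7 = -4)
(139 + v)² = (139 - 4)² = 135² = 18225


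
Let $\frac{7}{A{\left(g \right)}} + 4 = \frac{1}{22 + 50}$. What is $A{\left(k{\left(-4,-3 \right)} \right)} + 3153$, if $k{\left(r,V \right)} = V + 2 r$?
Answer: $\frac{129201}{41} \approx 3151.2$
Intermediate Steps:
$A{\left(g \right)} = - \frac{72}{41}$ ($A{\left(g \right)} = \frac{7}{-4 + \frac{1}{22 + 50}} = \frac{7}{-4 + \frac{1}{72}} = \frac{7}{- \frac{287}{72}} = 7 \left(- \frac{72}{287}\right) = - \frac{72}{41}$)
$A{\left(k{\left(-4,-3 \right)} \right)} + 3153 = - \frac{72}{41} + 3153 = \frac{129201}{41}$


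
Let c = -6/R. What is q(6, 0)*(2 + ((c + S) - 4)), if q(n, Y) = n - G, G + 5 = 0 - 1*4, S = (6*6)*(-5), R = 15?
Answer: -2736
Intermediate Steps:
c = -⅖ (c = -6/15 = -6*1/15 = -⅖ ≈ -0.40000)
S = -180 (S = 36*(-5) = -180)
G = -9 (G = -5 + (0 - 1*4) = -5 + (0 - 4) = -5 - 4 = -9)
q(n, Y) = 9 + n (q(n, Y) = n - 1*(-9) = n + 9 = 9 + n)
q(6, 0)*(2 + ((c + S) - 4)) = (9 + 6)*(2 + ((-⅖ - 180) - 4)) = 15*(2 + (-902/5 - 4)) = 15*(2 - 922/5) = 15*(-912/5) = -2736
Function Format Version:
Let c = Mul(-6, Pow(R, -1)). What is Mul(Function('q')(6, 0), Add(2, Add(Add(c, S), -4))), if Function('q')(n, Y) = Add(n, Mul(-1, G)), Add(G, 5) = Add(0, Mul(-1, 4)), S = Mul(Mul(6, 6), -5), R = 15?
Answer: -2736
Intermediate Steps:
c = Rational(-2, 5) (c = Mul(-6, Pow(15, -1)) = Mul(-6, Rational(1, 15)) = Rational(-2, 5) ≈ -0.40000)
S = -180 (S = Mul(36, -5) = -180)
G = -9 (G = Add(-5, Add(0, Mul(-1, 4))) = Add(-5, Add(0, -4)) = Add(-5, -4) = -9)
Function('q')(n, Y) = Add(9, n) (Function('q')(n, Y) = Add(n, Mul(-1, -9)) = Add(n, 9) = Add(9, n))
Mul(Function('q')(6, 0), Add(2, Add(Add(c, S), -4))) = Mul(Add(9, 6), Add(2, Add(Add(Rational(-2, 5), -180), -4))) = Mul(15, Add(2, Add(Rational(-902, 5), -4))) = Mul(15, Add(2, Rational(-922, 5))) = Mul(15, Rational(-912, 5)) = -2736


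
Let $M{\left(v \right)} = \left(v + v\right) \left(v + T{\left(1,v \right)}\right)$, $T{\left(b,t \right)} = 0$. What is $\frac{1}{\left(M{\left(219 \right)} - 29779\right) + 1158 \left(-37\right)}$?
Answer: $\frac{1}{23297} \approx 4.2924 \cdot 10^{-5}$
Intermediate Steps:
$M{\left(v \right)} = 2 v^{2}$ ($M{\left(v \right)} = \left(v + v\right) \left(v + 0\right) = 2 v v = 2 v^{2}$)
$\frac{1}{\left(M{\left(219 \right)} - 29779\right) + 1158 \left(-37\right)} = \frac{1}{\left(2 \cdot 219^{2} - 29779\right) + 1158 \left(-37\right)} = \frac{1}{\left(2 \cdot 47961 - 29779\right) - 42846} = \frac{1}{\left(95922 - 29779\right) - 42846} = \frac{1}{66143 - 42846} = \frac{1}{23297}$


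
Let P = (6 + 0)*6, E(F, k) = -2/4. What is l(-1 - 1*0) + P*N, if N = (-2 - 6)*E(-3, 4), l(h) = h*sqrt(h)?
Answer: 144 - I ≈ 144.0 - 1.0*I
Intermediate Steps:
E(F, k) = -1/2 (E(F, k) = -2*1/4 = -1/2)
l(h) = h**(3/2)
N = 4 (N = (-2 - 6)*(-1/2) = -8*(-1/2) = 4)
P = 36 (P = 6*6 = 36)
l(-1 - 1*0) + P*N = (-1 - 1*0)**(3/2) + 36*4 = (-1 + 0)**(3/2) + 144 = (-1)**(3/2) + 144 = -I + 144 = 144 - I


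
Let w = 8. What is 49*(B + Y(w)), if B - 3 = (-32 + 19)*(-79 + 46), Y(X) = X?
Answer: 21560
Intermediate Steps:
B = 432 (B = 3 + (-32 + 19)*(-79 + 46) = 3 - 13*(-33) = 3 + 429 = 432)
49*(B + Y(w)) = 49*(432 + 8) = 49*440 = 21560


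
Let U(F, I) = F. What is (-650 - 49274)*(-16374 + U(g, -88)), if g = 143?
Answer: 810316444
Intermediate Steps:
(-650 - 49274)*(-16374 + U(g, -88)) = (-650 - 49274)*(-16374 + 143) = -49924*(-16231) = 810316444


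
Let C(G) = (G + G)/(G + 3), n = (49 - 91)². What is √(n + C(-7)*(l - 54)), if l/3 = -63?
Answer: 3*√406/2 ≈ 30.224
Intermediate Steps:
l = -189 (l = 3*(-63) = -189)
n = 1764 (n = (-42)² = 1764)
C(G) = 2*G/(3 + G) (C(G) = (2*G)/(3 + G) = 2*G/(3 + G))
√(n + C(-7)*(l - 54)) = √(1764 + (2*(-7)/(3 - 7))*(-189 - 54)) = √(1764 + (2*(-7)/(-4))*(-243)) = √(1764 + (2*(-7)*(-¼))*(-243)) = √(1764 + (7/2)*(-243)) = √(1764 - 1701/2) = √(1827/2) = 3*√406/2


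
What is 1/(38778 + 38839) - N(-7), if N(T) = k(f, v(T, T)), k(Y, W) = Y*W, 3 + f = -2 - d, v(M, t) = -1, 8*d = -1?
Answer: -3027055/620936 ≈ -4.8750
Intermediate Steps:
d = -1/8 (d = (1/8)*(-1) = -1/8 ≈ -0.12500)
f = -39/8 (f = -3 + (-2 - 1*(-1/8)) = -3 + (-2 + 1/8) = -3 - 15/8 = -39/8 ≈ -4.8750)
k(Y, W) = W*Y
N(T) = 39/8 (N(T) = -1*(-39/8) = 39/8)
1/(38778 + 38839) - N(-7) = 1/(38778 + 38839) - 1*39/8 = 1/77617 - 39/8 = -3027055/620936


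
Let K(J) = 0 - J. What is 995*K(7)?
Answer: -6965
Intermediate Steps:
K(J) = -J
995*K(7) = 995*(-1*7) = 995*(-7) = -6965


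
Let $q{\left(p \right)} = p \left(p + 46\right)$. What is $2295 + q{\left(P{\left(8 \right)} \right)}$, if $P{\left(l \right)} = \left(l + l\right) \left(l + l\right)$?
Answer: $79607$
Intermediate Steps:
$P{\left(l \right)} = 4 l^{2}$ ($P{\left(l \right)} = 2 l 2 l = 4 l^{2}$)
$q{\left(p \right)} = p \left(46 + p\right)$
$2295 + q{\left(P{\left(8 \right)} \right)} = 2295 + 4 \cdot 8^{2} \left(46 + 4 \cdot 8^{2}\right) = 2295 + 4 \cdot 64 \left(46 + 4 \cdot 64\right) = 2295 + 256 \left(46 + 256\right) = 2295 + 256 \cdot 302 = 2295 + 77312 = 79607$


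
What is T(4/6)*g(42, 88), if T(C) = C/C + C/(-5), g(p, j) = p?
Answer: 182/5 ≈ 36.400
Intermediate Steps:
T(C) = 1 - C/5 (T(C) = 1 + C*(-⅕) = 1 - C/5)
T(4/6)*g(42, 88) = (1 - 4/(5*6))*42 = (1 - ⅕*⅔)*42 = (1 - 2/15)*42 = (13/15)*42 = 182/5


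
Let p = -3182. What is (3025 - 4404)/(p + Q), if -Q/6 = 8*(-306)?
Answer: -1379/11506 ≈ -0.11985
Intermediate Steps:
Q = 14688 (Q = -48*(-306) = -6*(-2448) = 14688)
(3025 - 4404)/(p + Q) = (3025 - 4404)/(-3182 + 14688) = -1379/11506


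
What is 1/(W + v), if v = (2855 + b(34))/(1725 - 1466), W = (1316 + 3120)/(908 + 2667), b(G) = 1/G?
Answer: 31481450/386092241 ≈ 0.081539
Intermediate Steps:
W = 4436/3575 ≈ 1.2408
v = 97071/8806 (v = (2855 + 1/34)/(1725 - 1466) = (2855 + 1/34)/259 = (97071/34)*(1/259) = 97071/8806 ≈ 11.023)
1/(W + v) = 1/(4436/3575 + 97071/8806) = 1/(386092241/31481450) = 31481450/386092241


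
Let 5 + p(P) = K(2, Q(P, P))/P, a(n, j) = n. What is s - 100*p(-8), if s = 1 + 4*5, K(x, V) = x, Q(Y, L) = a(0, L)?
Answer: 546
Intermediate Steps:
Q(Y, L) = 0
p(P) = -5 + 2/P
s = 21 (s = 1 + 20 = 21)
s - 100*p(-8) = 21 - 100*(-5 + 2/(-8)) = 21 - 100*(-5 + 2*(-⅛)) = 21 - 100*(-5 - ¼) = 21 - 100*(-21/4) = 21 + 525 = 546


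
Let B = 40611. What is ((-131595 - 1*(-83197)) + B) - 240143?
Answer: -247930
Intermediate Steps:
((-131595 - 1*(-83197)) + B) - 240143 = ((-131595 - 1*(-83197)) + 40611) - 240143 = ((-131595 + 83197) + 40611) - 240143 = (-48398 + 40611) - 240143 = -7787 - 240143 = -247930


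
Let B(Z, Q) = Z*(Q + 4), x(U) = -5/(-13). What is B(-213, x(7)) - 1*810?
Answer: -22671/13 ≈ -1743.9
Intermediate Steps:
x(U) = 5/13 (x(U) = -5*(-1/13) = 5/13)
B(Z, Q) = Z*(4 + Q)
B(-213, x(7)) - 1*810 = -213*(4 + 5/13) - 1*810 = -213*57/13 - 810 = -12141/13 - 810 = -22671/13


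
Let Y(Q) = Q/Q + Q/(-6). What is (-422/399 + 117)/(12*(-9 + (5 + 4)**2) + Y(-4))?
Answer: 46261/345401 ≈ 0.13393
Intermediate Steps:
Y(Q) = 1 - Q/6 (Y(Q) = 1 + Q*(-1/6) = 1 - Q/6)
(-422/399 + 117)/(12*(-9 + (5 + 4)**2) + Y(-4)) = (-422/399 + 117)/(12*(-9 + (5 + 4)**2) + (1 - 1/6*(-4))) = (-422*1/399 + 117)/(12*(-9 + 9**2) + (1 + 2/3)) = (-422/399 + 117)/(12*(-9 + 81) + 5/3) = 46261/(399*(12*72 + 5/3)) = 46261/(399*(864 + 5/3)) = 46261/(399*(2597/3)) = (46261/399)*(3/2597) = 46261/345401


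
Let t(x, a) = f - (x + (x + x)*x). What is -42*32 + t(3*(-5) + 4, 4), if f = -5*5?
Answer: -1600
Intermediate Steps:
f = -25
t(x, a) = -25 - x - 2*x**2 (t(x, a) = -25 - (x + (x + x)*x) = -25 - (x + (2*x)*x) = -25 - (x + 2*x**2) = -25 + (-x - 2*x**2) = -25 - x - 2*x**2)
-42*32 + t(3*(-5) + 4, 4) = -42*32 + (-25 - (3*(-5) + 4) - 2*(3*(-5) + 4)**2) = -1344 + (-25 - (-15 + 4) - 2*(-15 + 4)**2) = -1344 + (-25 - 1*(-11) - 2*(-11)**2) = -1344 + (-25 + 11 - 2*121) = -1344 + (-25 + 11 - 242) = -1344 - 256 = -1600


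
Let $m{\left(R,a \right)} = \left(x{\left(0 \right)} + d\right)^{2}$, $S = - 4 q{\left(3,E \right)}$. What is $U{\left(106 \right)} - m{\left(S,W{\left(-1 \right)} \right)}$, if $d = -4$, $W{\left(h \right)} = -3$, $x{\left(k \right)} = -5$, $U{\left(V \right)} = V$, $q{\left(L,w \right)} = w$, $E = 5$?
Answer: $25$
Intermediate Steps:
$S = -20$ ($S = \left(-4\right) 5 = -20$)
$m{\left(R,a \right)} = 81$ ($m{\left(R,a \right)} = \left(-5 - 4\right)^{2} = \left(-9\right)^{2} = 81$)
$U{\left(106 \right)} - m{\left(S,W{\left(-1 \right)} \right)} = 106 - 81 = 25$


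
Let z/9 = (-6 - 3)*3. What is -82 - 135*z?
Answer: 32723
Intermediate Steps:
z = -243 (z = 9*((-6 - 3)*3) = 9*(-9*3) = 9*(-27) = -243)
-82 - 135*z = -82 - 135*(-243) = -82 + 32805 = 32723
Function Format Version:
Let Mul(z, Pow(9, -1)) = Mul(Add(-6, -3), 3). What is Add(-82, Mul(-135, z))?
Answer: 32723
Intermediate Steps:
z = -243 (z = Mul(9, Mul(Add(-6, -3), 3)) = Mul(9, Mul(-9, 3)) = Mul(9, -27) = -243)
Add(-82, Mul(-135, z)) = Add(-82, Mul(-135, -243)) = Add(-82, 32805) = 32723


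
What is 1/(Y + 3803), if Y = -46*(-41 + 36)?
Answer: 1/4033 ≈ 0.00024795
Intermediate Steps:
Y = 230 (Y = -46*(-5) = 230)
1/(Y + 3803) = 1/(230 + 3803) = 1/4033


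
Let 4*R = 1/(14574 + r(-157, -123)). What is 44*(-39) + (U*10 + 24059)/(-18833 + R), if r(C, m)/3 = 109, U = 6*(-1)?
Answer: -1927678413192/1122522131 ≈ -1717.3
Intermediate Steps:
U = -6
r(C, m) = 327 (r(C, m) = 3*109 = 327)
R = 1/59604 (R = 1/(4*(14574 + 327)) = (¼)/14901 = (¼)*(1/14901) = 1/59604 ≈ 1.6777e-5)
44*(-39) + (U*10 + 24059)/(-18833 + R) = 44*(-39) + (-6*10 + 24059)/(-18833 + 1/59604) = -1716 + (-60 + 24059)/(-1122522131/59604) = -1716 + 23999*(-59604/1122522131) = -1716 - 1430436396/1122522131 = -1927678413192/1122522131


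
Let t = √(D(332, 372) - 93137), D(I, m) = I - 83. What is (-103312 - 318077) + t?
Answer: -421389 + 2*I*√23222 ≈ -4.2139e+5 + 304.78*I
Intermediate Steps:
D(I, m) = -83 + I
t = 2*I*√23222 (t = √((-83 + 332) - 93137) = √(249 - 93137) = √(-92888) = 2*I*√23222 ≈ 304.78*I)
(-103312 - 318077) + t = (-103312 - 318077) + 2*I*√23222 = -421389 + 2*I*√23222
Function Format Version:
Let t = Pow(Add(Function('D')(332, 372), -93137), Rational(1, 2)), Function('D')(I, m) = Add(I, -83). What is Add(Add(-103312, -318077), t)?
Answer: Add(-421389, Mul(2, I, Pow(23222, Rational(1, 2)))) ≈ Add(-4.2139e+5, Mul(304.78, I))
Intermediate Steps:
Function('D')(I, m) = Add(-83, I)
t = Mul(2, I, Pow(23222, Rational(1, 2))) (t = Pow(Add(Add(-83, 332), -93137), Rational(1, 2)) = Pow(Add(249, -93137), Rational(1, 2)) = Pow(-92888, Rational(1, 2)) = Mul(2, I, Pow(23222, Rational(1, 2))) ≈ Mul(304.78, I))
Add(Add(-103312, -318077), t) = Add(Add(-103312, -318077), Mul(2, I, Pow(23222, Rational(1, 2)))) = Add(-421389, Mul(2, I, Pow(23222, Rational(1, 2))))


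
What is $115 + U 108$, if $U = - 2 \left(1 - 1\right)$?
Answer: $115$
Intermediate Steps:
$U = 0$ ($U = \left(-2\right) 0 = 0$)
$115 + U 108 = 115 + 0 \cdot 108 = 115 + 0 = 115$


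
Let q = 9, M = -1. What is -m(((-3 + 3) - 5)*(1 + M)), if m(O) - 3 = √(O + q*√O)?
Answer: -3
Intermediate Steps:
m(O) = 3 + √(O + 9*√O)
-m(((-3 + 3) - 5)*(1 + M)) = -(3 + √(((-3 + 3) - 5)*(1 - 1) + 9*√(((-3 + 3) - 5)*(1 - 1)))) = -(3 + √((0 - 5)*0 + 9*√((0 - 5)*0))) = -(3 + √(-5*0 + 9*√(-5*0))) = -(3 + √(0 + 9*√0)) = -(3 + √(0 + 9*0)) = -(3 + √(0 + 0)) = -(3 + √0) = -(3 + 0) = -1*3 = -3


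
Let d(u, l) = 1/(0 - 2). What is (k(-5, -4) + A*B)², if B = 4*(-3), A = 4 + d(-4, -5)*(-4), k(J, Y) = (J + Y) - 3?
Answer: 7056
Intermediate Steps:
k(J, Y) = -3 + J + Y
d(u, l) = -½ (d(u, l) = 1/(-2) = -½)
A = 6 (A = 4 - ½*(-4) = 4 + 2 = 6)
B = -12
(k(-5, -4) + A*B)² = ((-3 - 5 - 4) + 6*(-12))² = (-12 - 72)² = (-84)² = 7056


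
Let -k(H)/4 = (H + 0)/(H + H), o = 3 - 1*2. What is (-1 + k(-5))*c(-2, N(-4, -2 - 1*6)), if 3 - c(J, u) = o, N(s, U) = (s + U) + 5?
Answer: -6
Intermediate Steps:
o = 1 (o = 3 - 2 = 1)
N(s, U) = 5 + U + s (N(s, U) = (U + s) + 5 = 5 + U + s)
k(H) = -2 (k(H) = -4*(H + 0)/(H + H) = -4*H/(2*H) = -4*H*1/(2*H) = -4*1/2 = -2)
c(J, u) = 2 (c(J, u) = 3 - 1*1 = 3 - 1 = 2)
(-1 + k(-5))*c(-2, N(-4, -2 - 1*6)) = (-1 - 2)*2 = -3*2 = -6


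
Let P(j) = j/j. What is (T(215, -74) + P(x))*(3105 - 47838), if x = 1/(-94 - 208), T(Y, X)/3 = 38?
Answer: -5144295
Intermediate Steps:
T(Y, X) = 114 (T(Y, X) = 3*38 = 114)
x = -1/302 (x = 1/(-302) = -1/302 ≈ -0.0033113)
P(j) = 1
(T(215, -74) + P(x))*(3105 - 47838) = (114 + 1)*(3105 - 47838) = 115*(-44733) = -5144295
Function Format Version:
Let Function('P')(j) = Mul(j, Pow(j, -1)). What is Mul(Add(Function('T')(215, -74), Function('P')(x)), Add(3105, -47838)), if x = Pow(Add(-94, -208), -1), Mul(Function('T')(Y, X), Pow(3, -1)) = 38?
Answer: -5144295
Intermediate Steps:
Function('T')(Y, X) = 114 (Function('T')(Y, X) = Mul(3, 38) = 114)
x = Rational(-1, 302) (x = Pow(-302, -1) = Rational(-1, 302) ≈ -0.0033113)
Function('P')(j) = 1
Mul(Add(Function('T')(215, -74), Function('P')(x)), Add(3105, -47838)) = Mul(Add(114, 1), Add(3105, -47838)) = Mul(115, -44733) = -5144295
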